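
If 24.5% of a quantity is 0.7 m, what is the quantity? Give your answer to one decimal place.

2.9 m

0.7 m ÷ 0.245 ≈ 2.9 m.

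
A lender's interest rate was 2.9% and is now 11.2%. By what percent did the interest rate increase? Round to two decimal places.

The change is 11.2 − 2.9 = 8.3 percentage points.
Relative to the original 2.9%, that is 8.3 ÷ 2.9 ≈ 286.21%.
So the interest rate rose by 286.21%.

286.21%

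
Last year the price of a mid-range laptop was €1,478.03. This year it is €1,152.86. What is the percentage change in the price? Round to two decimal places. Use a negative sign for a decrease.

Change: €1,152.86 − €1,478.03 = -€325.17.
Relative to the original: -€325.17 ÷ €1,478.03 ≈ -22.00%.

-22.00%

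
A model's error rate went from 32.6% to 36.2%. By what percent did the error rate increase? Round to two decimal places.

The change is 36.2 − 32.6 = 3.6 percentage points.
Relative to the original 32.6%, that is 3.6 ÷ 32.6 ≈ 11.04%.
So the error rate rose by 11.04%.

11.04%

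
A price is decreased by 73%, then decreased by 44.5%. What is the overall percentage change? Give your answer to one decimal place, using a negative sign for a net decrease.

A 73% decrease multiplies by 0.27.
Then a 44.5% decrease: 0.27 × 0.555 = 0.14985.
Overall factor 0.14985, i.e. -85.0%.

-85.0%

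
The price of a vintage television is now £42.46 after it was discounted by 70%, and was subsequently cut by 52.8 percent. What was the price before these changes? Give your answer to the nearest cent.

£299.86

The overall multiplier applied was 0.3 × 0.472 = 0.1416.
So the original price was £42.46 ÷ 0.1416 ≈ £299.86.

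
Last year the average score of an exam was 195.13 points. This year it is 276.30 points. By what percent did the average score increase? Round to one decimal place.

41.6%

Change: 276.30 − 195.13 = 81.17.
Relative to the original: 81.17 ÷ 195.13 ≈ 41.6%.
So the average score increased by 41.6%.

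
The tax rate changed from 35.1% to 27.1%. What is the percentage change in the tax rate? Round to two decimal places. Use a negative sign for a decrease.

-22.79%

The change is 27.1 − 35.1 = -8.0 percentage points.
Relative to the original 35.1%, that is -8.0 ÷ 35.1 ≈ -22.79%.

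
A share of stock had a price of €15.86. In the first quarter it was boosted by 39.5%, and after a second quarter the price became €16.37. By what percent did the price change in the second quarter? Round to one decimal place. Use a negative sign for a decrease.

After the first quarter: €15.86 × 1.395 = €22.1247.
Second-quarter multiplier: €16.37 ÷ €22.1247 ≈ 0.7399.
That is a change of -26.0%.

-26.0%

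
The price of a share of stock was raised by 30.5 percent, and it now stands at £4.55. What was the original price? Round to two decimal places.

£3.49

The overall multiplier applied was 1.305.
So the original price was £4.55 ÷ 1.305 ≈ £3.49.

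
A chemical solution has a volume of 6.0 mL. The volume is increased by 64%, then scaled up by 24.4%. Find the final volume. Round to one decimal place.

12.2 mL

64% increase: 6.0 × 1.64 = 9.84.
24.4% increase: 9.84 × 1.244 = 12.24096 ≈ 12.2.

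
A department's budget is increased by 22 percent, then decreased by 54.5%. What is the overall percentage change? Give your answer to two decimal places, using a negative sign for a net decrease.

-44.49%

A 22% increase multiplies by 1.22.
Then a 54.5% decrease: 1.22 × 0.455 = 0.5551.
Overall factor 0.5551, i.e. -44.49%.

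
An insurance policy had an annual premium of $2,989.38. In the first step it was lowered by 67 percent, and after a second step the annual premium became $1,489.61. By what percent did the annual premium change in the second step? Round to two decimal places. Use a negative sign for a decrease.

After the first step: $2,989.38 × 0.33 = $986.4954.
Second-step multiplier: $1,489.61 ÷ $986.4954 ≈ 1.510002.
That is a change of 51.00%.

51.00%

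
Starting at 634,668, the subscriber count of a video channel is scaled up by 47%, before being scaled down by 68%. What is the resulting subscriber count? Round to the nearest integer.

After the 47% increase: 634,668 × 1.47 = 932961.96.
After the 68% decrease: 932961.96 × 0.32 = 298547.8272 ≈ 298,548.

298,548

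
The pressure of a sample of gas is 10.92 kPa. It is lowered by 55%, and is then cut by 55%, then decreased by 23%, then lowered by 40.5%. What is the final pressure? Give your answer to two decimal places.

Each change multiplies by a factor: 0.45 × 0.45 × 0.77 × 0.595 = 0.092775375.
10.92 × 0.092775375 = 1.013107095 ≈ 1.01.

1.01 kPa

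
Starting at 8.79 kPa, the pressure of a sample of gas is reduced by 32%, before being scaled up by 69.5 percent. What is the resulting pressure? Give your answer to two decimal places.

10.13 kPa

Each change multiplies by a factor: 0.68 × 1.695 = 1.1526.
8.79 × 1.1526 = 10.131354 ≈ 10.13.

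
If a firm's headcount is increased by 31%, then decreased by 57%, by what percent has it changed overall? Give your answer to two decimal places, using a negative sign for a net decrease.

A 31% increase multiplies by 1.31.
Then a 57% decrease: 1.31 × 0.43 = 0.5633.
Overall factor 0.5633, i.e. -43.67%.

-43.67%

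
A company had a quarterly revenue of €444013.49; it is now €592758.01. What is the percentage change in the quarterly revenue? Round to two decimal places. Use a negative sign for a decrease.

33.50%

Change: €592758.01 − €444013.49 = €148744.52.
Relative to the original: €148744.52 ÷ €444013.49 ≈ 33.50%.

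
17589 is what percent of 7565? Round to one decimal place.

232.5%

17589 ÷ 7565 ≈ 232.5%.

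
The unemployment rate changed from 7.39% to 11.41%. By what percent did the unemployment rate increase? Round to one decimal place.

54.4%

The change is 11.41 − 7.39 = 4.02 percentage points.
Relative to the original 7.39%, that is 4.02 ÷ 7.39 ≈ 54.4%.
So the unemployment rate rose by 54.4%.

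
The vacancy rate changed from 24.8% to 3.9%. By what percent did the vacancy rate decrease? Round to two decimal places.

84.27%

The change is 3.9 − 24.8 = -20.9 percentage points.
Relative to the original 24.8%, that is -20.9 ÷ 24.8 ≈ -84.27%.
So the vacancy rate fell by 84.27%.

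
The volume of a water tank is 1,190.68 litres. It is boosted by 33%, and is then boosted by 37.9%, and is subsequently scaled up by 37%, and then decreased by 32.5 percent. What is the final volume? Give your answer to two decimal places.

After the 33% increase: 1,190.68 × 1.33 = 1583.6044.
37.9% increase: 1583.6044 × 1.379 = 2183.7904676.
37% increase: 2183.7904676 × 1.37 = 2991.792940612.
After the 32.5% decrease: 2991.792940612 × 0.675 = 2019.4602349131 ≈ 2,019.46.

2,019.46 litres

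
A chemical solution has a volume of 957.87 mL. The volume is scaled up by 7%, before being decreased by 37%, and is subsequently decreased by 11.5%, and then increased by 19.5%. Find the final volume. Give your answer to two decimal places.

682.88 mL

Apply the 7% increase: 957.87 × 1.07 = 1024.9209.
After the 37% decrease: 1024.9209 × 0.63 = 645.700167.
11.5% decrease: 645.700167 × 0.885 = 571.444647795.
19.5% increase: 571.444647795 × 1.195 = 682.876354115025 ≈ 682.88.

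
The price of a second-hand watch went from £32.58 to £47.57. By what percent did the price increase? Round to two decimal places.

Change: £47.57 − £32.58 = £14.99.
Relative to the original: £14.99 ÷ £32.58 ≈ 46.01%.
So the price increased by 46.01%.

46.01%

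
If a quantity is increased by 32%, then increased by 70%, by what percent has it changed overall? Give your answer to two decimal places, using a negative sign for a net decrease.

The combined multiplier is 1.32 × 1.7 = 2.244.
That corresponds to an increase of 124.40%.

124.40%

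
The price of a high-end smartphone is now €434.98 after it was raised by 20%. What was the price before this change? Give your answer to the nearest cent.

€362.48

The overall multiplier applied was 1.2.
So the original price was €434.98 ÷ 1.2 ≈ €362.48.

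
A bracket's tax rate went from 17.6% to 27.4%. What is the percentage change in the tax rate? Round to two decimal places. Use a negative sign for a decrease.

55.68%

The change is 27.4 − 17.6 = 9.8 percentage points.
Relative to the original 17.6%, that is 9.8 ÷ 17.6 ≈ 55.68%.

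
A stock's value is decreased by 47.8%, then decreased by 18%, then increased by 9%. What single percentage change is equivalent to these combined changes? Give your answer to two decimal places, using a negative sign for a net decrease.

A 47.8% decrease multiplies by 0.522.
Then an 18% decrease: 0.522 × 0.82 = 0.42804.
Then a 9% increase: 0.42804 × 1.09 = 0.4665636.
Overall factor 0.4665636, i.e. -53.34%.

-53.34%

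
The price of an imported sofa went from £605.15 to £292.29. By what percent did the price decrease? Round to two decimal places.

Change: £292.29 − £605.15 = -£312.86.
Relative to the original: -£312.86 ÷ £605.15 ≈ -51.70%.
So the price decreased by 51.70%.

51.70%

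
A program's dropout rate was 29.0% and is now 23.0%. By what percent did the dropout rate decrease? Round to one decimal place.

The change is 23.0 − 29.0 = -6.0 percentage points.
Relative to the original 29.0%, that is -6.0 ÷ 29.0 ≈ -20.7%.
So the dropout rate fell by 20.7%.

20.7%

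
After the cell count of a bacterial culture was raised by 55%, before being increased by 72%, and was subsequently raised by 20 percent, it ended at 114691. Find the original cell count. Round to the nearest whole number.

35850

The overall multiplier applied was 1.55 × 1.72 × 1.2 = 3.1992.
So the original cell count was 114691 ÷ 3.1992 ≈ 35850.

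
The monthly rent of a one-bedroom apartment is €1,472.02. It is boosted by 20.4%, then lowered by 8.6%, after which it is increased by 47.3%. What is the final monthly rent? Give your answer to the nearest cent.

After the 20.4% increase: €1,472.02 × 1.204 = €1772.31208.
After the 8.6% decrease: €1772.31208 × 0.914 = €1619.89324112.
After the 47.3% increase: €1619.89324112 × 1.473 = €2386.10274416976 ≈ €2,386.10.

€2,386.10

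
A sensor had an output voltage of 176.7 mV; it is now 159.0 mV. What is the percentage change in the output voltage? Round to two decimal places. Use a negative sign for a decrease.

Change: 159.0 − 176.7 = -17.7.
Relative to the original: -17.7 ÷ 176.7 ≈ -10.02%.

-10.02%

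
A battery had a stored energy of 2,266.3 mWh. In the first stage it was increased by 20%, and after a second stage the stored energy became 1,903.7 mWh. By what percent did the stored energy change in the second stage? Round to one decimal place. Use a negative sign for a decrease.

After the first stage: 2,266.3 × 1.2 = 2719.56.
Second-stage multiplier: 1,903.7 ÷ 2719.56 ≈ 0.7.
That is a change of -30.0%.

-30.0%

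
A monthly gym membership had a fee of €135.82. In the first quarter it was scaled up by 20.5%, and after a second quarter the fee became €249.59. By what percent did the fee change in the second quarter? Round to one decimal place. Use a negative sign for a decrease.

After the first quarter: €135.82 × 1.205 = €163.6631.
Second-quarter multiplier: €249.59 ÷ €163.6631 ≈ 1.52502.
That is a change of 52.5%.

52.5%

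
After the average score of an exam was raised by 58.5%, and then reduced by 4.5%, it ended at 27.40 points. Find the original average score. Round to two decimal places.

The overall multiplier applied was 1.585 × 0.955 = 1.513675.
So the original average score was 27.40 ÷ 1.513675 ≈ 18.10 points.

18.10 points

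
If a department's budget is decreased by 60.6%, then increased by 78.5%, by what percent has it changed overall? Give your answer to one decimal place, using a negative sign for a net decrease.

A 60.6% decrease multiplies by 0.394.
Then a 78.5% increase: 0.394 × 1.785 = 0.70329.
Overall factor 0.70329, i.e. -29.7%.

-29.7%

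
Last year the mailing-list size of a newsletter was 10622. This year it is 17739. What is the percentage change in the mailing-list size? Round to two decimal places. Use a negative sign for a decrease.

67.00%

Change: 17739 − 10622 = 7117.
Relative to the original: 7117 ÷ 10622 ≈ 67.00%.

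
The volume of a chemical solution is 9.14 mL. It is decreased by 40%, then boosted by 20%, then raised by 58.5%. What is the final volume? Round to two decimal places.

40% decrease: 9.14 × 0.6 = 5.484.
After the 20% increase: 5.484 × 1.2 = 6.5808.
Apply the 58.5% increase: 6.5808 × 1.585 = 10.430568 ≈ 10.43.

10.43 mL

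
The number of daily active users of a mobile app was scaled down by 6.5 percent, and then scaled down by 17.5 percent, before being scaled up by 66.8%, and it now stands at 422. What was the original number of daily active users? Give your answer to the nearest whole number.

The overall multiplier applied was 0.935 × 0.825 × 1.668 = 1.2866535.
So the original number of daily active users was 422 ÷ 1.2866535 ≈ 328.

328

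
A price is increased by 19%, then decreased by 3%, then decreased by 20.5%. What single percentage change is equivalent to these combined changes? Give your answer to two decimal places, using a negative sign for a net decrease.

-8.23%

A 19% increase multiplies by 1.19.
Then a 3% decrease: 1.19 × 0.97 = 1.1543.
Then a 20.5% decrease: 1.1543 × 0.795 = 0.9176685.
Overall factor 0.9176685, i.e. -8.23%.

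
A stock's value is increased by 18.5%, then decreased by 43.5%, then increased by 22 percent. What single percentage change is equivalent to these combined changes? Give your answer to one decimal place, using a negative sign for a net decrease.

-18.3%

An 18.5% increase multiplies by 1.185.
Then a 43.5% decrease: 1.185 × 0.565 = 0.669525.
Then a 22% increase: 0.669525 × 1.22 = 0.8168205.
Overall factor 0.8168205, i.e. -18.3%.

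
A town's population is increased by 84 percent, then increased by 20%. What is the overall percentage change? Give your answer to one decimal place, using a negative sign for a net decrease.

An 84% increase multiplies by 1.84.
Then a 20% increase: 1.84 × 1.2 = 2.208.
Overall factor 2.208, i.e. 120.8%.

120.8%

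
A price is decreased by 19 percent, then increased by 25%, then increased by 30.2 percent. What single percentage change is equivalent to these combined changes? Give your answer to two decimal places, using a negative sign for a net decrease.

The combined multiplier is 0.81 × 1.25 × 1.302 = 1.318275.
That corresponds to an increase of 31.83%.

31.83%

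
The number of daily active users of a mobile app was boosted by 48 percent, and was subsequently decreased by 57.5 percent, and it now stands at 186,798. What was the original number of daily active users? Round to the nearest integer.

296,976

Undoing the 57.5% decrease: 186,798 ÷ 0.425 ≈ 439524.705882.
Undoing the 48% increase: 439524.705882 ÷ 1.48 ≈ 296,976.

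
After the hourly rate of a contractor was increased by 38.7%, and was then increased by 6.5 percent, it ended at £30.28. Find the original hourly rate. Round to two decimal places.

The overall multiplier applied was 1.387 × 1.065 = 1.477155.
So the original hourly rate was £30.28 ÷ 1.477155 ≈ £20.50.

£20.50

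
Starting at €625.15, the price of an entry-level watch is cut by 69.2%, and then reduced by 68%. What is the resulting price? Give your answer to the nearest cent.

€61.61

Apply the 69.2% decrease: €625.15 × 0.308 = €192.5462.
After the 68% decrease: €192.5462 × 0.32 = €61.614784 ≈ €61.61.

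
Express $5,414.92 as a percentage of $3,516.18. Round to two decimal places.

154.00%

$5,414.92 ÷ $3,516.18 ≈ 154.00%.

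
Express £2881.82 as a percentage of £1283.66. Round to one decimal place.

224.5%

£2881.82 ÷ £1283.66 ≈ 224.5%.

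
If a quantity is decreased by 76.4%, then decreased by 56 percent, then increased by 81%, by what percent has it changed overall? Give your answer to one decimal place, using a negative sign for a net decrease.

-81.2%

A 76.4% decrease multiplies by 0.236.
Then a 56% decrease: 0.236 × 0.44 = 0.10384.
Then an 81% increase: 0.10384 × 1.81 = 0.1879504.
Overall factor 0.1879504, i.e. -81.2%.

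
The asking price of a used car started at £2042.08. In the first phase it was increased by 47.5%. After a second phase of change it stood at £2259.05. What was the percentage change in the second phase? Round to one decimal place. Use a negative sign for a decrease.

After the first phase: £2042.08 × 1.475 = £3012.068.
Second-phase multiplier: £2259.05 ÷ £3012.068 ≈ 0.75.
That is a change of -25.0%.

-25.0%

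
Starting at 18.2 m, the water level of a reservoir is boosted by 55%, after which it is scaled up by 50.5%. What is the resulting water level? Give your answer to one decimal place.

42.5 m

Each change multiplies by a factor: 1.55 × 1.505 = 2.33275.
18.2 × 2.33275 = 42.45605 ≈ 42.5.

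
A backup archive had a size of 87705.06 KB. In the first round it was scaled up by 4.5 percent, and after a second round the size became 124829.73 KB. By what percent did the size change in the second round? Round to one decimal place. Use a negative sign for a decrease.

36.2%

After the first round: 87705.06 × 1.045 = 91651.7877.
Second-round multiplier: 124829.73 ÷ 91651.7877 ≈ 1.362.
That is a change of 36.2%.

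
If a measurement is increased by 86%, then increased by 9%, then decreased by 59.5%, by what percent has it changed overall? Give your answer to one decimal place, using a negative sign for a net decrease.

The combined multiplier is 1.86 × 1.09 × 0.405 = 0.821097.
That corresponds to a decrease of 17.9%.

-17.9%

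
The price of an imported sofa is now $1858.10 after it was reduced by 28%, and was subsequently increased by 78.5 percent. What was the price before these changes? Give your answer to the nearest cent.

The overall multiplier applied was 0.72 × 1.785 = 1.2852.
So the original price was $1858.10 ÷ 1.2852 ≈ $1445.77.

$1445.77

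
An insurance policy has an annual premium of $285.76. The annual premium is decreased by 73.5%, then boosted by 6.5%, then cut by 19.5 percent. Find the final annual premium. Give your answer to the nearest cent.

73.5% decrease: $285.76 × 0.265 = $75.7264.
After the 6.5% increase: $75.7264 × 1.065 = $80.648616.
Apply the 19.5% decrease: $80.648616 × 0.805 = $64.92213588 ≈ $64.92.

$64.92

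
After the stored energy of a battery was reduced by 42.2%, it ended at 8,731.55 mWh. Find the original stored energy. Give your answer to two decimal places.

The overall multiplier applied was 0.578.
So the original stored energy was 8,731.55 ÷ 0.578 ≈ 15,106.49 mWh.

15,106.49 mWh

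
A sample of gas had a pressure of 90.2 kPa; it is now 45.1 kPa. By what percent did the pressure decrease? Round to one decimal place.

50.0%

Change: 45.1 − 90.2 = -45.1.
Relative to the original: -45.1 ÷ 90.2 = -50.0%.
So the pressure decreased by 50.0%.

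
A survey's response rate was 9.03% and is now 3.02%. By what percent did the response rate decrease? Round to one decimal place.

The change is 3.02 − 9.03 = -6.01 percentage points.
Relative to the original 9.03%, that is -6.01 ÷ 9.03 ≈ -66.6%.
So the response rate fell by 66.6%.

66.6%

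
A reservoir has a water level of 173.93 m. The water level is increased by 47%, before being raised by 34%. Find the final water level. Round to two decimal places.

Each change multiplies by a factor: 1.47 × 1.34 = 1.9698.
173.93 × 1.9698 = 342.607314 ≈ 342.61.

342.61 m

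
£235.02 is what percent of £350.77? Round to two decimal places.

£235.02 ÷ £350.77 ≈ 67.00%.

67.00%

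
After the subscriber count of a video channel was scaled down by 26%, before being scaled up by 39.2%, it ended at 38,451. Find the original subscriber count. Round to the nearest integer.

The overall multiplier applied was 0.74 × 1.392 = 1.03008.
So the original subscriber count was 38,451 ÷ 1.03008 ≈ 37,328.

37,328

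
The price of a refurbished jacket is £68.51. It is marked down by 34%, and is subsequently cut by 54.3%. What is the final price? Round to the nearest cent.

£20.66

Apply the 34% decrease: £68.51 × 0.66 = £45.2166.
After the 54.3% decrease: £45.2166 × 0.457 = £20.6639862 ≈ £20.66.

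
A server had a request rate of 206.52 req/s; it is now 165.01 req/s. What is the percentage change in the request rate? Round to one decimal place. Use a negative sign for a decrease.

-20.1%

Change: 165.01 − 206.52 = -41.51.
Relative to the original: -41.51 ÷ 206.52 ≈ -20.1%.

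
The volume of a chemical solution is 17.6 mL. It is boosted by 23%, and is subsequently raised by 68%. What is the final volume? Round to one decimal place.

Each change multiplies by a factor: 1.23 × 1.68 = 2.0664.
17.6 × 2.0664 = 36.36864 ≈ 36.4.

36.4 mL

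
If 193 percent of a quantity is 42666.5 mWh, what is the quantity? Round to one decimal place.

22107.0 mWh

42666.5 mWh ÷ 1.93 ≈ 22107.0 mWh.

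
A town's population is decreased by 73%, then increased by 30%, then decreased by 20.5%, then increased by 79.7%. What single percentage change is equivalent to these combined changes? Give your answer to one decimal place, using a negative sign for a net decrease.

A 73% decrease multiplies by 0.27.
Then a 30% increase: 0.27 × 1.3 = 0.351.
Then a 20.5% decrease: 0.351 × 0.795 = 0.279045.
Then a 79.7% increase: 0.279045 × 1.797 = 0.501443865.
Overall factor 0.501443865, i.e. -49.9%.

-49.9%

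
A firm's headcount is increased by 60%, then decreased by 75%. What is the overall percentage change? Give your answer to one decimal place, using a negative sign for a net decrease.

-60.0%

The combined multiplier is 1.6 × 0.25 = 0.4.
That corresponds to a decrease of 60.0%.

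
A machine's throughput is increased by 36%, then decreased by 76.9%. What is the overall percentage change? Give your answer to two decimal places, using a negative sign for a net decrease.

-68.58%

A 36% increase multiplies by 1.36.
Then a 76.9% decrease: 1.36 × 0.231 = 0.31416.
Overall factor 0.31416, i.e. -68.58%.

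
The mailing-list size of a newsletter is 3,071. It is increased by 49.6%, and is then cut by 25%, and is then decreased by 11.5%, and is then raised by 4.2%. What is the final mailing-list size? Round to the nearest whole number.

3,177

Each change multiplies by a factor: 1.496 × 0.75 × 0.885 × 1.042 = 1.03467474.
3,071 × 1.03467474 = 3177.48612654 ≈ 3,177.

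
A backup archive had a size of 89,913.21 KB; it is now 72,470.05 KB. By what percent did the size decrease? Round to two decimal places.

19.40%

Change: 72,470.05 − 89,913.21 = -17,443.16.
Relative to the original: -17,443.16 ÷ 89,913.21 ≈ -19.40%.
So the size decreased by 19.40%.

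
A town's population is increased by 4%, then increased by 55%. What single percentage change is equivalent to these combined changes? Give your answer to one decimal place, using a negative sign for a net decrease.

61.2%

A 4% increase multiplies by 1.04.
Then a 55% increase: 1.04 × 1.55 = 1.612.
Overall factor 1.612, i.e. 61.2%.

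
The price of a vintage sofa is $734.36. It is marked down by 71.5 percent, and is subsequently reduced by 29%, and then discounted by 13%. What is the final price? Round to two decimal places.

$129.28

Each change multiplies by a factor: 0.285 × 0.71 × 0.87 = 0.1760445.
$734.36 × 0.1760445 = $129.28003902 ≈ $129.28.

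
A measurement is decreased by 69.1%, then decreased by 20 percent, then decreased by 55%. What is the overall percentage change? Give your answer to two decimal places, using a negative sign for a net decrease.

A 69.1% decrease multiplies by 0.309.
Then a 20% decrease: 0.309 × 0.8 = 0.2472.
Then a 55% decrease: 0.2472 × 0.45 = 0.11124.
Overall factor 0.11124, i.e. -88.88%.

-88.88%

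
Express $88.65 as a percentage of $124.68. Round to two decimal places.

$88.65 ÷ $124.68 ≈ 71.10%.

71.10%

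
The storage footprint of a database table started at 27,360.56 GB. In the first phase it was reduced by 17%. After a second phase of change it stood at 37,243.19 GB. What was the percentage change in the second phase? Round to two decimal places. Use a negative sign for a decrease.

After the first phase: 27,360.56 × 0.83 = 22709.2648.
Second-phase multiplier: 37,243.19 ÷ 22709.2648 ≈ 1.64.
That is a change of 64.00%.

64.00%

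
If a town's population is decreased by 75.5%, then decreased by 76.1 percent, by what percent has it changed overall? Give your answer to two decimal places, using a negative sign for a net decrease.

A 75.5% decrease multiplies by 0.245.
Then a 76.1% decrease: 0.245 × 0.239 = 0.058555.
Overall factor 0.058555, i.e. -94.14%.

-94.14%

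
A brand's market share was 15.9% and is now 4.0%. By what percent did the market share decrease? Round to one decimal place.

The change is 4.0 − 15.9 = -11.9 percentage points.
Relative to the original 15.9%, that is -11.9 ÷ 15.9 ≈ -74.8%.
So the market share fell by 74.8%.

74.8%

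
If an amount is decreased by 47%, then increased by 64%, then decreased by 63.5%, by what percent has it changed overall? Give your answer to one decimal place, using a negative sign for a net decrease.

The combined multiplier is 0.53 × 1.64 × 0.365 = 0.317258.
That corresponds to a decrease of 68.3%.

-68.3%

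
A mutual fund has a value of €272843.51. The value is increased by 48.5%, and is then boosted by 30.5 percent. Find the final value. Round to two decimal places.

After the 48.5% increase: €272843.51 × 1.485 = €405172.61235.
30.5% increase: €405172.61235 × 1.305 = €528750.25911675 ≈ €528750.26.

€528750.26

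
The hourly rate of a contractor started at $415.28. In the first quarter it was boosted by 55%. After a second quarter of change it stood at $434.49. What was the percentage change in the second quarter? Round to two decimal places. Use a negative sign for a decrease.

After the first quarter: $415.28 × 1.55 = $643.684.
Second-quarter multiplier: $434.49 ÷ $643.684 ≈ 0.675005.
That is a change of -32.50%.

-32.50%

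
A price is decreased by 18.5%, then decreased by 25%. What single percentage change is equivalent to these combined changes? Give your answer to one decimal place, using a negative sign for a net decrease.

-38.9%

The combined multiplier is 0.815 × 0.75 = 0.61125.
That corresponds to a decrease of 38.9%.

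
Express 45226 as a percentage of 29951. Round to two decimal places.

151.00%

45226 ÷ 29951 ≈ 151.00%.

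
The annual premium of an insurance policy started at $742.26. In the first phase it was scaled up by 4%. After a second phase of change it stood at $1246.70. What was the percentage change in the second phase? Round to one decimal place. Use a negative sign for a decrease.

After the first phase: $742.26 × 1.04 = $771.9504.
Second-phase multiplier: $1246.70 ÷ $771.9504 ≈ 1.615.
That is a change of 61.5%.

61.5%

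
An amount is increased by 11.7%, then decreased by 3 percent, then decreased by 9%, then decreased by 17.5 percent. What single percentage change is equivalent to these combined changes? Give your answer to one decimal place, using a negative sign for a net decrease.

-18.7%

The combined multiplier is 1.117 × 0.97 × 0.91 × 0.825 = 0.8134301175.
That corresponds to a decrease of 18.7%.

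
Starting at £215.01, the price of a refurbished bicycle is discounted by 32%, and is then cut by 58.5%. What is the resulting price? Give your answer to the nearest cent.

£60.68

Each change multiplies by a factor: 0.68 × 0.415 = 0.2822.
£215.01 × 0.2822 = £60.675822 ≈ £60.68.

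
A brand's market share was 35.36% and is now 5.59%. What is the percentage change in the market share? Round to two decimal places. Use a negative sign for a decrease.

The change is 5.59 − 35.36 = -29.77 percentage points.
Relative to the original 35.36%, that is -29.77 ÷ 35.36 ≈ -84.19%.

-84.19%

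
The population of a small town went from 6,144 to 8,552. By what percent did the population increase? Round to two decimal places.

39.19%

Change: 8,552 − 6,144 = 2,408.
Relative to the original: 2,408 ÷ 6,144 ≈ 39.19%.
So the population increased by 39.19%.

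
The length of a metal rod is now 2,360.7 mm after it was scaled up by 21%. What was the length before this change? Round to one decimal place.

The overall multiplier applied was 1.21.
So the original length was 2,360.7 ÷ 1.21 ≈ 1,951.0 mm.

1,951.0 mm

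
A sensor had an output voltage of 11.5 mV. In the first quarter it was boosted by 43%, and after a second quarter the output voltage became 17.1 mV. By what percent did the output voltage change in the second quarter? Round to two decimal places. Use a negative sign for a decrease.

After the first quarter: 11.5 × 1.43 = 16.445.
Second-quarter multiplier: 17.1 ÷ 16.445 ≈ 1.03983.
That is a change of 3.98%.

3.98%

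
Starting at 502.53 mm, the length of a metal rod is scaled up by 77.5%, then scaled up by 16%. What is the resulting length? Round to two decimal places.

77.5% increase: 502.53 × 1.775 = 891.99075.
After the 16% increase: 891.99075 × 1.16 = 1034.70927 ≈ 1034.71.

1034.71 mm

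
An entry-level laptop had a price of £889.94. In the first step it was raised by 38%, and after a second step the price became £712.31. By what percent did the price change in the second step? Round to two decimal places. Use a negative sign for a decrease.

-42.00%

After the first step: £889.94 × 1.38 = £1228.1172.
Second-step multiplier: £712.31 ÷ £1228.1172 ≈ 0.580002.
That is a change of -42.00%.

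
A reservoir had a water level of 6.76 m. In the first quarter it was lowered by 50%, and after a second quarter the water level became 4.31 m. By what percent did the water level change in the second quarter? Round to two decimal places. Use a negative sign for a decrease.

27.51%

After the first quarter: 6.76 × 0.5 = 3.38.
Second-quarter multiplier: 4.31 ÷ 3.38 ≈ 1.275148.
That is a change of 27.51%.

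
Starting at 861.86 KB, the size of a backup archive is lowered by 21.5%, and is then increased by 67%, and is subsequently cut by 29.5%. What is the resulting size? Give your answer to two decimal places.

21.5% decrease: 861.86 × 0.785 = 676.5601.
Apply the 67% increase: 676.5601 × 1.67 = 1129.855367.
Apply the 29.5% decrease: 1129.855367 × 0.705 = 796.548033735 ≈ 796.55.

796.55 KB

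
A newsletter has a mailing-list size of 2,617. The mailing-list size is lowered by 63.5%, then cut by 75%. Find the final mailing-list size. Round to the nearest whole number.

239

Each change multiplies by a factor: 0.365 × 0.25 = 0.09125.
2,617 × 0.09125 = 238.80125 ≈ 239.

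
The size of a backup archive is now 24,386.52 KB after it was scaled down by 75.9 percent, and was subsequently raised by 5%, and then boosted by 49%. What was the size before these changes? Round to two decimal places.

64,678.10 KB

Undoing the 49% increase: 24,386.52 ÷ 1.49 ≈ 16366.791946.
Undoing the 5% increase: 16366.791946 ÷ 1.05 ≈ 15587.420901.
Undoing the 75.9% decrease: 15587.420901 ÷ 0.241 ≈ 64,678.10 KB.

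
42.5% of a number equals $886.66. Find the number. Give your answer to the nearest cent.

$886.66 ÷ 0.425 ≈ $2086.26.

$2086.26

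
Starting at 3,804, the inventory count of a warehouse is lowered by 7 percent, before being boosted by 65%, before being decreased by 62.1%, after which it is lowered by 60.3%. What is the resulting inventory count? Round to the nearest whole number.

878

Apply the 7% decrease: 3,804 × 0.93 = 3537.72.
After the 65% increase: 3537.72 × 1.65 = 5837.238.
Apply the 62.1% decrease: 5837.238 × 0.379 = 2212.313202.
Apply the 60.3% decrease: 2212.313202 × 0.397 = 878.288341194 ≈ 878.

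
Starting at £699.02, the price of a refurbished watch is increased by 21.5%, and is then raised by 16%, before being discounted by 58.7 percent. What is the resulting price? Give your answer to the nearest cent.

£406.89

21.5% increase: £699.02 × 1.215 = £849.3093.
16% increase: £849.3093 × 1.16 = £985.198788.
After the 58.7% decrease: £985.198788 × 0.413 = £406.887099444 ≈ £406.89.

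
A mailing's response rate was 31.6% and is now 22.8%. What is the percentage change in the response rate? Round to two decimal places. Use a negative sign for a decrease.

The change is 22.8 − 31.6 = -8.8 percentage points.
Relative to the original 31.6%, that is -8.8 ÷ 31.6 ≈ -27.85%.

-27.85%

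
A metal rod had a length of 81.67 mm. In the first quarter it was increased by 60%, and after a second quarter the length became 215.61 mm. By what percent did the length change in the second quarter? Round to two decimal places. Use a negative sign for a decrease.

65.00%

After the first quarter: 81.67 × 1.6 = 130.672.
Second-quarter multiplier: 215.61 ÷ 130.672 ≈ 1.650009.
That is a change of 65.00%.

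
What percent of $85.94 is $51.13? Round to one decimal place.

$51.13 ÷ $85.94 ≈ 59.5%.

59.5%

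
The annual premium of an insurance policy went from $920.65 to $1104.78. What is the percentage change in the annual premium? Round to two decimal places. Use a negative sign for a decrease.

Change: $1104.78 − $920.65 = $184.13.
Relative to the original: $184.13 ÷ $920.65 = 20.00%.

20.00%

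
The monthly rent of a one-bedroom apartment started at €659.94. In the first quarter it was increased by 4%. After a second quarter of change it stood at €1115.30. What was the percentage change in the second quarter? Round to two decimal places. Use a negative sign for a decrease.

After the first quarter: €659.94 × 1.04 = €686.3376.
Second-quarter multiplier: €1115.30 ÷ €686.3376 ≈ 1.625002.
That is a change of 62.50%.

62.50%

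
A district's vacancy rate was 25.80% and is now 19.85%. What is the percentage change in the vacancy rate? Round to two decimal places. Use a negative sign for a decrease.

-23.06%

The change is 19.85 − 25.80 = -5.95 percentage points.
Relative to the original 25.80%, that is -5.95 ÷ 25.80 ≈ -23.06%.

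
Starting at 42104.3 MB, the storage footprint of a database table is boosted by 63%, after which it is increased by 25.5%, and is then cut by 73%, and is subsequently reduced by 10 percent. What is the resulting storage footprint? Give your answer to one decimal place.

20929.8 MB

63% increase: 42104.3 × 1.63 = 68630.009.
25.5% increase: 68630.009 × 1.255 = 86130.661295.
Apply the 73% decrease: 86130.661295 × 0.27 = 23255.27854965.
After the 10% decrease: 23255.27854965 × 0.9 = 20929.750694685 ≈ 20929.8.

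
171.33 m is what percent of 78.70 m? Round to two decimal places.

217.70%

171.33 m ÷ 78.70 m ≈ 217.70%.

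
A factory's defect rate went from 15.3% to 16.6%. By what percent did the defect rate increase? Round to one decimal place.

The change is 16.6 − 15.3 = 1.3 percentage points.
Relative to the original 15.3%, that is 1.3 ÷ 15.3 ≈ 8.5%.
So the defect rate rose by 8.5%.

8.5%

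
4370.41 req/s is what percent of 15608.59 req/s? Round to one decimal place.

4370.41 req/s ÷ 15608.59 req/s ≈ 28.0%.

28.0%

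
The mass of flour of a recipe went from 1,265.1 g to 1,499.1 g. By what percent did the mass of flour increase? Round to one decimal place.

18.5%

Change: 1,499.1 − 1,265.1 = 234.0.
Relative to the original: 234.0 ÷ 1,265.1 ≈ 18.5%.
So the mass of flour increased by 18.5%.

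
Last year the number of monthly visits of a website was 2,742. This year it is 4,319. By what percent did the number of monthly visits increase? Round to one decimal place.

Change: 4,319 − 2,742 = 1,577.
Relative to the original: 1,577 ÷ 2,742 ≈ 57.5%.
So the number of monthly visits increased by 57.5%.

57.5%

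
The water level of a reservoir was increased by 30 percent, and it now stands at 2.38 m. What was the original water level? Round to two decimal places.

The overall multiplier applied was 1.3.
So the original water level was 2.38 ÷ 1.3 ≈ 1.83 m.

1.83 m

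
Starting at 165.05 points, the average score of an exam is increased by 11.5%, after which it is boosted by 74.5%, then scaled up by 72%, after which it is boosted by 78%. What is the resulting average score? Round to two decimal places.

983.18 points

11.5% increase: 165.05 × 1.115 = 184.03075.
Apply the 74.5% increase: 184.03075 × 1.745 = 321.13365875.
After the 72% increase: 321.13365875 × 1.72 = 552.34989305.
After the 78% increase: 552.34989305 × 1.78 = 983.182809629 ≈ 983.18.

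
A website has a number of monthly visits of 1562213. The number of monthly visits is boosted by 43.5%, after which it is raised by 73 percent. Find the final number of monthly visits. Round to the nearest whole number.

3878272

After the 43.5% increase: 1562213 × 1.435 = 2241775.655.
73% increase: 2241775.655 × 1.73 = 3878271.88315 ≈ 3878272.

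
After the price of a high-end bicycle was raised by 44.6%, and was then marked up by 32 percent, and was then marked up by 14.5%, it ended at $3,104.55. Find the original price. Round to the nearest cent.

Undoing the 14.5% increase: $3,104.55 ÷ 1.145 ≈ $2711.39738.
Undoing the 32% increase: $2711.39738 ÷ 1.32 ≈ $2054.088924.
Undoing the 44.6% increase: $2054.088924 ÷ 1.446 ≈ $1,420.53.

$1,420.53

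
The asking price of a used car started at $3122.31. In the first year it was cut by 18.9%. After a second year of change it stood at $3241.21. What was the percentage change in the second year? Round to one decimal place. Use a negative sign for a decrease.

After the first year: $3122.31 × 0.811 = $2532.19341.
Second-year multiplier: $3241.21 ÷ $2532.19341 ≈ 1.28.
That is a change of 28.0%.

28.0%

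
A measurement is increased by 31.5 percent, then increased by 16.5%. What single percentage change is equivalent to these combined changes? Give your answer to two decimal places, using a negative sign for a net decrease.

A 31.5% increase multiplies by 1.315.
Then a 16.5% increase: 1.315 × 1.165 = 1.531975.
Overall factor 1.531975, i.e. 53.20%.

53.20%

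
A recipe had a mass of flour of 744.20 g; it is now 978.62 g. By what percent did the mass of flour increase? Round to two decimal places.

31.50%

Change: 978.62 − 744.20 = 234.42.
Relative to the original: 234.42 ÷ 744.20 ≈ 31.50%.
So the mass of flour increased by 31.50%.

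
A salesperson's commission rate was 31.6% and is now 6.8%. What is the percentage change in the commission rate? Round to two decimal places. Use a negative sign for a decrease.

-78.48%

The change is 6.8 − 31.6 = -24.8 percentage points.
Relative to the original 31.6%, that is -24.8 ÷ 31.6 ≈ -78.48%.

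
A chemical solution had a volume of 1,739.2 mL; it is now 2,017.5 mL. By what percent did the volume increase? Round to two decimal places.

Change: 2,017.5 − 1,739.2 = 278.3.
Relative to the original: 278.3 ÷ 1,739.2 ≈ 16.00%.
So the volume increased by 16.00%.

16.00%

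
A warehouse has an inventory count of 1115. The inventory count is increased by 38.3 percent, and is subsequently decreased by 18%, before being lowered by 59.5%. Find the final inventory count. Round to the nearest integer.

512

Each change multiplies by a factor: 1.383 × 0.82 × 0.405 = 0.4592943.
1115 × 0.4592943 = 512.1131445 ≈ 512.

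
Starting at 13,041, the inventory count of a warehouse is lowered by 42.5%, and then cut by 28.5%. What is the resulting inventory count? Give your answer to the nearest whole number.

5,361

42.5% decrease: 13,041 × 0.575 = 7498.575.
After the 28.5% decrease: 7498.575 × 0.715 = 5361.481125 ≈ 5,361.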